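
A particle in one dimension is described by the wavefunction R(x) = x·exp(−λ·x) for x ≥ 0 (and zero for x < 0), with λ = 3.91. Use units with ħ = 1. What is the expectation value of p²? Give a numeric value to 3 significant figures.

15.3

p² R = −ħ² d²R/dx²; ⟨p²⟩ = −ħ² ∫ R*·R'' dx / ∫|R|² dx.
Differentiate x·exp(−λ·x) with the product rule; every integrand then reduces to terms xʲ·e^(−2λx) on [0, ∞), with ∫₀^∞ xʲ·e^(−2λx) dx = j!/(2λ)^(j+1).
State is unnormalized: ∫|R|² dx = 0.0041822, and ∫R*·(−ħ² R'') dx = 0.063939, so ⟨p²⟩ = 0.063939 / 0.0041822.
⟨p²⟩ = 15.288.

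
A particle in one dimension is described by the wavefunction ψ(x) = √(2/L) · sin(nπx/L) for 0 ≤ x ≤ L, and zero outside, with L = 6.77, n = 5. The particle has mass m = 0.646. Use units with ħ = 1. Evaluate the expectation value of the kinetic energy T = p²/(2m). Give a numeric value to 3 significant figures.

4.17

T = −(ħ²/2m) d²/dx², so ⟨T⟩ = −(ħ²/2m) ∫ ψ*·ψ'' dx; with m = 0.646.
d/dx sin(nπx/L) = (nπ/L)·cos(nπx/L) and d²/dx² sin(nπx/L) = −(nπ/L)²·sin(nπx/L); on 0 ≤ x ≤ L, ∫sin²(nπx/L) dx = L/2 and ∫sin(nπx/L)·cos(nπx/L) dx = 0.
⟨T⟩ = 4.1668.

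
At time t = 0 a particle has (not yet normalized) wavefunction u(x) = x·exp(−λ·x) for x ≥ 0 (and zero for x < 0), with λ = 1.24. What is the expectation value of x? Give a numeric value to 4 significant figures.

⟨x⟩ = ∫ x·|u|² dx / ∫|u|² dx (integrals over the domain).
Every integrand reduces to terms xʲ·e^(−2λx) on [0, ∞); use ∫₀^∞ xʲ·e^(−2λx) dx = j!/(2λ)^(j+1).
State is unnormalized: ∫|u|² dx = 0.13112, and ∫u*·x·u dx = 0.15862, so ⟨x⟩ = 0.15862 / 0.13112.
⟨x⟩ = 1.2097.

1.210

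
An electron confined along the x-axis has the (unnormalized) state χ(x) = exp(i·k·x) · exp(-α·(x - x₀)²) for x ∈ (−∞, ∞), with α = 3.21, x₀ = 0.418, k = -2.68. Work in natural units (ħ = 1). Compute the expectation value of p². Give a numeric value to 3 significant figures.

10.4

p² χ = −ħ² d²χ/dx²; ⟨p²⟩ = −ħ² ∫ χ*·χ'' dx / ∫|χ|² dx.
Gaussian moments (u = x − x₀): ∫u^(2j)·e^(−2αu²) du = (2j−1)!!/(4α)^j · √(π/(2α)), odd powers integrate to 0; here √(π/(2α)) = 0.69953. Derivatives: χ′ = (ik − 2αu)·χ, χ″ = ((ik − 2αu)² − 2α)·χ; the odd-in-u pieces drop out.
State is unnormalized: ∫|χ|² dx = 0.69953, and ∫χ*·(−ħ² χ'') dx = 7.2698, so ⟨p²⟩ = 7.2698 / 0.69953.
⟨p²⟩ = 10.392.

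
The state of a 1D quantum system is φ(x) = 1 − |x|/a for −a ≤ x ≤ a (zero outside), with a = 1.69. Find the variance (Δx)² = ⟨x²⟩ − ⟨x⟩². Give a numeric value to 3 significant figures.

Compute ⟨x⟩ and ⟨x²⟩ separately, then (Δx)² = ⟨x²⟩ − ⟨x⟩².
φ is even, so ∫ over [−a, a] = 2∫₀ᵃ with φ = 1 − x/a there: ∫₀ᵃ (1 − x/a)² dx = a/3, ∫₀ᵃ x²(1 − x/a)² dx = a³/30, ∫₀ᵃ x⁴(1 − x/a)² dx = a⁵/105.
Normalization: ∫|φ|² dx = 1.1267.
⟨x⟩ = 0.0000 and ⟨x²⟩ = 0.28561.
(Δx)² = 0.28561 − (0.0000)² = 0.28561.

0.286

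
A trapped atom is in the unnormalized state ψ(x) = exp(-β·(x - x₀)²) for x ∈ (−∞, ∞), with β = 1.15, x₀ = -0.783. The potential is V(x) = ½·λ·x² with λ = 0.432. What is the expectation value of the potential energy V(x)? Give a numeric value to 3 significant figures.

⟨V⟩ = ∫ V(x)·|ψ|² dx / ∫|ψ|² dx.
Gaussian moments (u = x − x₀): ∫u^(2j)·e^(−2βu²) du = (2j−1)!!/(4β)^j · √(π/(2β)), odd powers integrate to 0; here √(π/(2β)) = 1.1687.
State is unnormalized: ∫|ψ|² dx = 1.1687, and ∫ψ*·V(x)·ψ dx = 0.20965, so ⟨V⟩ = 0.20965 / 1.1687.
⟨V⟩ = 0.17938.

0.179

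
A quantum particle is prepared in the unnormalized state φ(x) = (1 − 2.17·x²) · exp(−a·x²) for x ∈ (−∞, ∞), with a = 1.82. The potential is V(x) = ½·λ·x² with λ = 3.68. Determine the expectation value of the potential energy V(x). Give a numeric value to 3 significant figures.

⟨V⟩ = ∫ V(x)·|φ|² dx / ∫|φ|² dx.
Expand each integrand as polynomial × e^(−2ax²) and use ∫x^(2j)·e^(−2ax²) dx = (2j−1)!!/(4a)^j · √(π/(2a)), odd powers → 0; here √(π/(2a)) = 0.92902.
State is unnormalized: ∫|φ|² dx = 0.62281, and ∫φ*·V(x)·φ dx = 0.12780, so ⟨V⟩ = 0.12780 / 0.62281.
⟨V⟩ = 0.20520.

0.205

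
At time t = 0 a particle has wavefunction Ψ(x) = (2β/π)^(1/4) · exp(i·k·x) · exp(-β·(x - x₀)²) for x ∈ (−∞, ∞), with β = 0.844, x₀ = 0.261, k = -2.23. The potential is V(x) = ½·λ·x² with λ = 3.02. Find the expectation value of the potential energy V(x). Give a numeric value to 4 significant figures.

0.5501

⟨V⟩ = ∫ V(x)·|Ψ|² dx.
Gaussian moments (u = x − x₀): ∫u^(2j)·e^(−2βu²) du = (2j−1)!!/(4β)^j · √(π/(2β)), odd powers integrate to 0; here √(π/(2β)) = 1.3642.
⟨V⟩ = 0.55014.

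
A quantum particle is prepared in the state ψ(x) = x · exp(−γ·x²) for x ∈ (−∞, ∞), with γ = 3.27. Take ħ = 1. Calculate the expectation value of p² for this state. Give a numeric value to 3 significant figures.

9.81

p² ψ = −ħ² d²ψ/dx²; ⟨p²⟩ = −ħ² ∫ ψ*·ψ'' dx / ∫|ψ|² dx.
Expand each integrand as polynomial × e^(−2γx²) and use ∫x^(2j)·e^(−2γx²) dx = (2j−1)!!/(4γ)^j · √(π/(2γ)), odd powers → 0; here √(π/(2γ)) = 0.69308. Differentiate with the product rule, d/dx e^(−γx²) = −2γx·e^(−γx²).
State is unnormalized: ∫|ψ|² dx = 0.052988, and ∫ψ*·(−ħ² ψ'') dx = 0.51981, so ⟨p²⟩ = 0.51981 / 0.052988.
⟨p²⟩ = 9.8100.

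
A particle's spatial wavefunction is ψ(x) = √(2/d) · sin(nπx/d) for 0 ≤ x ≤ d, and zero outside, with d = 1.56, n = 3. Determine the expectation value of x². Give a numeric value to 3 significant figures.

0.798

⟨x²⟩ = ∫ x²·|ψ|² dx (integrals over the domain).
With sin²θ = (1 − cos2θ)/2 on 0 ≤ x ≤ d: ∫sin²(nπx/d) dx = d/2, ∫x·sin²(nπx/d) dx = d²/4, ∫x²·sin²(nπx/d) dx = d³·(1/6 − 1/(4n²π²)); higher powers xᵏ the same way, integrating xᵏ·cos(2nπx/d) by parts.
⟨x²⟩ = 0.79750.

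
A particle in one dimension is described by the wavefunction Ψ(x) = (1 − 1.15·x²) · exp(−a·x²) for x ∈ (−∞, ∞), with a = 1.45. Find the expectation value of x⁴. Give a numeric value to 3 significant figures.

⟨x⁴⟩ = ∫ x⁴·|Ψ|² dx / ∫|Ψ|² dx (integrals over the domain).
Expand each integrand as polynomial × e^(−2ax²) and use ∫x^(2j)·e^(−2ax²) dx = (2j−1)!!/(4a)^j · √(π/(2a)), odd powers → 0; here √(π/(2a)) = 1.0408.
State is unnormalized: ∫|Ψ|² dx = 0.75084, and ∫Ψ*·x⁴·Ψ dx = 0.036497, so ⟨x⁴⟩ = 0.036497 / 0.75084.
⟨x⁴⟩ = 0.048609.

0.0486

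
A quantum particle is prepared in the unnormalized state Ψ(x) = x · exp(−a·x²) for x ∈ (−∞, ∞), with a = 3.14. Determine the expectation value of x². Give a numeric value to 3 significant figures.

⟨x²⟩ = ∫ x²·|Ψ|² dx / ∫|Ψ|² dx (integrals over the domain).
Expand each integrand as polynomial × e^(−2ax²) and use ∫x^(2j)·e^(−2ax²) dx = (2j−1)!!/(4a)^j · √(π/(2a)), odd powers → 0; here √(π/(2a)) = 0.70729.
State is unnormalized: ∫|Ψ|² dx = 0.056313, and ∫Ψ*·x²·Ψ dx = 0.013450, so ⟨x²⟩ = 0.013450 / 0.056313.
⟨x²⟩ = 0.23885.

0.239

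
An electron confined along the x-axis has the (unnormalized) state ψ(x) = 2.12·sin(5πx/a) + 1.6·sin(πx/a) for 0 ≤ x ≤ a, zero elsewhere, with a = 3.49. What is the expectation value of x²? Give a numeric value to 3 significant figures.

⟨x²⟩ = ∫ x²·|ψ|² dx / ∫|ψ|² dx (integrals over the domain).
On 0 ≤ x ≤ a (j ≠ l): ∫sin²(jπx/a) dx = a/2, ∫sin(jπx/a)·sin(lπx/a) dx = 0; diagonal moments ∫x·sin²(jπx/a) dx = a²/4, ∫x²·sin²(jπx/a) dx = a³·(1/6 − 1/(4j²π²)); cross terms ∫x·sin(jπx/a)·sin(lπx/a) dx = 0 for j + l even and −4jla²/(π²(j² − l²)²) for j + l odd, ∫x²·sin(jπx/a)·sin(lπx/a) dx = (−1)^(j+l)·4jla³/(π²(j² − l²)²); higher powers the same way via product-to-sum and parts.
State is unnormalized: ∫|ψ|² dx = 12.310, and ∫ψ*·x²·ψ dx = 48.043, so ⟨x²⟩ = 48.043 / 12.310.
⟨x²⟩ = 3.9028.

3.90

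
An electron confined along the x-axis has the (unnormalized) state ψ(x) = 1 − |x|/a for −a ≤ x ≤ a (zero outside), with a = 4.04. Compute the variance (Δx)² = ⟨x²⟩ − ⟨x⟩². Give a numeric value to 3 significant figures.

1.63

Compute ⟨x⟩ and ⟨x²⟩ separately, then (Δx)² = ⟨x²⟩ − ⟨x⟩².
ψ is even, so ∫ over [−a, a] = 2∫₀ᵃ with ψ = 1 − x/a there: ∫₀ᵃ (1 − x/a)² dx = a/3, ∫₀ᵃ x²(1 − x/a)² dx = a³/30, ∫₀ᵃ x⁴(1 − x/a)² dx = a⁵/105.
Normalization: ∫|ψ|² dx = 2.6933.
⟨x⟩ = 0.0000 and ⟨x²⟩ = 1.6322.
(Δx)² = 1.6322 − (0.0000)² = 1.6322.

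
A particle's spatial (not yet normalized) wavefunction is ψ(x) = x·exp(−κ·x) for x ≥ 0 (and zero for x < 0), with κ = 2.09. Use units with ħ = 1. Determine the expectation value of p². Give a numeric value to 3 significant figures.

4.37

p² ψ = −ħ² d²ψ/dx²; ⟨p²⟩ = −ħ² ∫ ψ*·ψ'' dx / ∫|ψ|² dx.
Differentiate x·exp(−κ·x) with the product rule; every integrand then reduces to terms xʲ·e^(−2κx) on [0, ∞), with ∫₀^∞ xʲ·e^(−2κx) dx = j!/(2κ)^(j+1).
State is unnormalized: ∫|ψ|² dx = 0.027384, and ∫ψ*·(−ħ² ψ'') dx = 0.11962, so ⟨p²⟩ = 0.11962 / 0.027384.
⟨p²⟩ = 4.3681.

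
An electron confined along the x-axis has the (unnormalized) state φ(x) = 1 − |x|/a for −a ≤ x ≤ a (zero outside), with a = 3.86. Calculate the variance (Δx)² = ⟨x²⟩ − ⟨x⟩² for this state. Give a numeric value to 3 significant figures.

1.49

Compute ⟨x⟩ and ⟨x²⟩ separately, then (Δx)² = ⟨x²⟩ − ⟨x⟩².
φ is even, so ∫ over [−a, a] = 2∫₀ᵃ with φ = 1 − x/a there: ∫₀ᵃ (1 − x/a)² dx = a/3, ∫₀ᵃ x²(1 − x/a)² dx = a³/30, ∫₀ᵃ x⁴(1 − x/a)² dx = a⁵/105.
Normalization: ∫|φ|² dx = 2.5733.
⟨x⟩ = 0.0000 and ⟨x²⟩ = 1.4900.
(Δx)² = 1.4900 − (0.0000)² = 1.4900.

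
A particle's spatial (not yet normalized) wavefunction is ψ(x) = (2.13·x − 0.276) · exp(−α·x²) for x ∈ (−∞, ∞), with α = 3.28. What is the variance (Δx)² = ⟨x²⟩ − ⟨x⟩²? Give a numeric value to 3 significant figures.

Compute ⟨x⟩ and ⟨x²⟩ separately, then (Δx)² = ⟨x²⟩ − ⟨x⟩².
Expand each integrand as polynomial × e^(−2αx²) and use ∫x^(2j)·e^(−2αx²) dx = (2j−1)!!/(4α)^j · √(π/(2α)), odd powers → 0; here √(π/(2α)) = 0.69203.
Normalization: ∫|ψ|² dx = 0.29202.
⟨x⟩ = -0.21237 and ⟨x²⟩ = 0.20114.
(Δx)² = 0.20114 − (-0.21237)² = 0.15604.

0.156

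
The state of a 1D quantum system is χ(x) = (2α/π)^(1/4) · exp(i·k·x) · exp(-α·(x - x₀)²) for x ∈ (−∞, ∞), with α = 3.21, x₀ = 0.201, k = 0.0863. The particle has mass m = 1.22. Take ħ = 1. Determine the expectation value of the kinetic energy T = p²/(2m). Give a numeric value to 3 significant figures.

1.32

T = −(ħ²/2m) d²/dx², so ⟨T⟩ = −(ħ²/2m) ∫ χ*·χ'' dx; with m = 1.22.
Gaussian moments (u = x − x₀): ∫u^(2j)·e^(−2αu²) du = (2j−1)!!/(4α)^j · √(π/(2α)), odd powers integrate to 0; here √(π/(2α)) = 0.69953. Derivatives: χ′ = (ik − 2αu)·χ, χ″ = ((ik − 2αu)² − 2α)·χ; the odd-in-u pieces drop out.
⟨T⟩ = 1.3186.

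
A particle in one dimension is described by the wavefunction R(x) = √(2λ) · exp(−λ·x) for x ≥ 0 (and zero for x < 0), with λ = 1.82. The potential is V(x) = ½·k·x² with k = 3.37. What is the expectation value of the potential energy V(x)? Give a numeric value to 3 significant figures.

⟨V⟩ = ∫ V(x)·|R|² dx.
Every integrand reduces to terms xʲ·e^(−2λx) on [0, ∞); use ∫₀^∞ xʲ·e^(−2λx) dx = j!/(2λ)^(j+1).
⟨V⟩ = 0.25435.

0.254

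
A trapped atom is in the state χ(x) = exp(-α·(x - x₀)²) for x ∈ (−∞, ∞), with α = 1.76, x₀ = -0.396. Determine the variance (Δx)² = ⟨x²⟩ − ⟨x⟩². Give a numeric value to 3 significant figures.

0.142

Compute ⟨x⟩ and ⟨x²⟩ separately, then (Δx)² = ⟨x²⟩ − ⟨x⟩².
Gaussian moments (u = x − x₀): ∫u^(2j)·e^(−2αu²) du = (2j−1)!!/(4α)^j · √(π/(2α)), odd powers integrate to 0; here √(π/(2α)) = 0.94472.
Normalization: ∫|χ|² dx = 0.94472.
⟨x⟩ = -0.39600 and ⟨x²⟩ = 0.29886.
(Δx)² = 0.29886 − (-0.39600)² = 0.14205.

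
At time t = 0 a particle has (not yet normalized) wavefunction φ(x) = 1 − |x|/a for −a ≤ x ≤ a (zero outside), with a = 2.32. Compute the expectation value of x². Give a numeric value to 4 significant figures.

⟨x²⟩ = ∫ x²·|φ|² dx / ∫|φ|² dx (integrals over the domain).
φ is even, so ∫ over [−a, a] = 2∫₀ᵃ with φ = 1 − x/a there: ∫₀ᵃ (1 − x/a)² dx = a/3, ∫₀ᵃ x²(1 − x/a)² dx = a³/30, ∫₀ᵃ x⁴(1 − x/a)² dx = a⁵/105.
State is unnormalized: ∫|φ|² dx = 1.5467, and ∫φ*·x²·φ dx = 0.83248, so ⟨x²⟩ = 0.83248 / 1.5467.
⟨x²⟩ = 0.53824.

0.5382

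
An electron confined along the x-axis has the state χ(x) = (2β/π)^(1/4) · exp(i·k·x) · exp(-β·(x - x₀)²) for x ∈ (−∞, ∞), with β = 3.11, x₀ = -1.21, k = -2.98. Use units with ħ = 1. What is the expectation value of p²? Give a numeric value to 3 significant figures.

12.0

p² χ = −ħ² d²χ/dx²; ⟨p²⟩ = −ħ² ∫ χ*·χ'' dx.
Gaussian moments (u = x − x₀): ∫u^(2j)·e^(−2βu²) du = (2j−1)!!/(4β)^j · √(π/(2β)), odd powers integrate to 0; here √(π/(2β)) = 0.71069. Derivatives: χ′ = (ik − 2βu)·χ, χ″ = ((ik − 2βu)² − 2β)·χ; the odd-in-u pieces drop out.
⟨p²⟩ = 11.990.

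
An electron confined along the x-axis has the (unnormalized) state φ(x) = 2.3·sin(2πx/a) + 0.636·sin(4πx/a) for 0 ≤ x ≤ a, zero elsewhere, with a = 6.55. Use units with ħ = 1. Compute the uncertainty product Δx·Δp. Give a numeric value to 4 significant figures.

2.127

Δx = √(⟨x²⟩−⟨x⟩²), Δp = √(⟨p²⟩−⟨p⟩²).
On 0 ≤ x ≤ a (j ≠ l): ∫sin²(jπx/a) dx = a/2, ∫sin(jπx/a)·sin(lπx/a) dx = 0; diagonal moments ∫x·sin²(jπx/a) dx = a²/4, ∫x²·sin²(jπx/a) dx = a³·(1/6 − 1/(4j²π²)); cross terms ∫x·sin(jπx/a)·sin(lπx/a) dx = 0 for j + l even and −4jla²/(π²(j² − l²)²) for j + l odd, ∫x²·sin(jπx/a)·sin(lπx/a) dx = (−1)^(j+l)·4jla³/(π²(j² − l²)²); higher powers the same way via product-to-sum and parts. d²/dx² sin(jπx/a) = −(jπ/a)²·sin(jπx/a); on 0 ≤ x ≤ a, ∫sin²(jπx/a) dx = a/2 and ∫sin(jπx/a)·sin(lπx/a) dx = 0 for j ≠ l, so only diagonal terms survive in ∫|φ|² and ∫φ·φ″; ∫φ·φ′ dx = [φ²/2] between the walls = 0.
Normalization: ∫|φ|² dx = 18.649.
⟨x⟩ = 3.2750, ⟨x²⟩ = 14.779 ⇒ Δx = 2.0133.
⟨p⟩ = 0.0000, ⟨p²⟩ = 1.1163 ⇒ Δp = 1.0565.
Δx·Δp = 2.1271.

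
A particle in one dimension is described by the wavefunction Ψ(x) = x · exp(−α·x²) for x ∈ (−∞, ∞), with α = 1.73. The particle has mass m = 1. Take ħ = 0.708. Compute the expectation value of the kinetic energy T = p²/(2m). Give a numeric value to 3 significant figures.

1.30

T = −(ħ²/2m) d²/dx², so ⟨T⟩ = −(ħ²/2m) ∫ Ψ*·Ψ'' dx / ∫|Ψ|² dx; with m = 1.
Expand each integrand as polynomial × e^(−2αx²) and use ∫x^(2j)·e^(−2αx²) dx = (2j−1)!!/(4α)^j · √(π/(2α)), odd powers → 0; here √(π/(2α)) = 0.95288. Differentiate with the product rule, d/dx e^(−αx²) = −2αx·e^(−αx²).
State is unnormalized: ∫|Ψ|² dx = 0.13770, and ∫Ψ*·(−ħ²/2m · Ψ'') dx = 0.17912, so ⟨T⟩ = 0.17912 / 0.13770.
⟨T⟩ = 1.3008.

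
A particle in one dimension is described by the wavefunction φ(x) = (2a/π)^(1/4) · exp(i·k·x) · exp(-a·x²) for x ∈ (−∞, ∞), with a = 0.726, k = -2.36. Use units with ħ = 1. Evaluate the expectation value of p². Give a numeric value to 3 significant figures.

p² φ = −ħ² d²φ/dx²; ⟨p²⟩ = −ħ² ∫ φ*·φ'' dx.
Gaussian moments: ∫x^(2j)·e^(−2ax²) dx = (2j−1)!!/(4a)^j · √(π/(2a)), odd powers integrate to 0; here √(π/(2a)) = 1.4709. Derivatives: φ′ = (ik − 2ax)·φ, φ″ = ((ik − 2ax)² − 2a)·φ; the odd-in-x pieces drop out.
⟨p²⟩ = 6.2956.

6.30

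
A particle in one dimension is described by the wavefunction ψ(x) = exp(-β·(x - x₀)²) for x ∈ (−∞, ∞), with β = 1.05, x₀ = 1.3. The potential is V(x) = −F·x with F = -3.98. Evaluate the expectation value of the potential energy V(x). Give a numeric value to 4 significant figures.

⟨V⟩ = ∫ V(x)·|ψ|² dx / ∫|ψ|² dx.
Gaussian moments (u = x − x₀): ∫u^(2j)·e^(−2βu²) du = (2j−1)!!/(4β)^j · √(π/(2β)), odd powers integrate to 0; here √(π/(2β)) = 1.2231.
State is unnormalized: ∫|ψ|² dx = 1.2231, and ∫ψ*·V(x)·ψ dx = 6.3284, so ⟨V⟩ = 6.3284 / 1.2231.
⟨V⟩ = 5.1740.

5.174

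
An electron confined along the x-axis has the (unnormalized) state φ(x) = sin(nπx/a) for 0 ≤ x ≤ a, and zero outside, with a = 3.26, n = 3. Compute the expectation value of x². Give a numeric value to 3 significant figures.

3.48

⟨x²⟩ = ∫ x²·|φ|² dx / ∫|φ|² dx (integrals over the domain).
With sin²θ = (1 − cos2θ)/2 on 0 ≤ x ≤ a: ∫sin²(nπx/a) dx = a/2, ∫x·sin²(nπx/a) dx = a²/4, ∫x²·sin²(nπx/a) dx = a³·(1/6 − 1/(4n²π²)); higher powers xᵏ the same way, integrating xᵏ·cos(2nπx/a) by parts.
State is unnormalized: ∫|φ|² dx = 1.6300, and ∫φ*·x²·φ dx = 5.6768, so ⟨x²⟩ = 5.6768 / 1.6300.
⟨x²⟩ = 3.4827.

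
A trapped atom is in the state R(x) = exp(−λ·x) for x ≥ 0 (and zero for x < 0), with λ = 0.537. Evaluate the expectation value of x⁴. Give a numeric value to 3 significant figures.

⟨x⁴⟩ = ∫ x⁴·|R|² dx / ∫|R|² dx (integrals over the domain).
Every integrand reduces to terms xʲ·e^(−2λx) on [0, ∞); use ∫₀^∞ xʲ·e^(−2λx) dx = j!/(2λ)^(j+1).
State is unnormalized: ∫|R|² dx = 0.93110, and ∫R*·x⁴·R dx = 16.795, so ⟨x⁴⟩ = 16.795 / 0.93110.
⟨x⁴⟩ = 18.038.

18.0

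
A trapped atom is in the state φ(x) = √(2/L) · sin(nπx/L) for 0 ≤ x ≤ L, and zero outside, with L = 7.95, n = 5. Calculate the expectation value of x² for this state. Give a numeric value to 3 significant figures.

20.9

⟨x²⟩ = ∫ x²·|φ|² dx (integrals over the domain).
With sin²θ = (1 − cos2θ)/2 on 0 ≤ x ≤ L: ∫sin²(nπx/L) dx = L/2, ∫x·sin²(nπx/L) dx = L²/4, ∫x²·sin²(nπx/L) dx = L³·(1/6 − 1/(4n²π²)); higher powers xᵏ the same way, integrating xᵏ·cos(2nπx/L) by parts.
⟨x²⟩ = 20.939.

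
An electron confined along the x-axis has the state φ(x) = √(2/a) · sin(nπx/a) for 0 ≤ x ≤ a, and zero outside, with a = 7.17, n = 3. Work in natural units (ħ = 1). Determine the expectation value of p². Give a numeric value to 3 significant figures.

p² φ = −ħ² d²φ/dx²; ⟨p²⟩ = −ħ² ∫ φ*·φ'' dx.
d/dx sin(nπx/a) = (nπ/a)·cos(nπx/a) and d²/dx² sin(nπx/a) = −(nπ/a)²·sin(nπx/a); on 0 ≤ x ≤ a, ∫sin²(nπx/a) dx = a/2 and ∫sin(nπx/a)·cos(nπx/a) dx = 0.
⟨p²⟩ = 1.7278.

1.73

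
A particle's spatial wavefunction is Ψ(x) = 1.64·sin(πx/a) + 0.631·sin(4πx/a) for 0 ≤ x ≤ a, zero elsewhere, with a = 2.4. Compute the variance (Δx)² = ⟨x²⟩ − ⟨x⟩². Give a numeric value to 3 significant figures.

Compute ⟨x⟩ and ⟨x²⟩ separately, then (Δx)² = ⟨x²⟩ − ⟨x⟩².
On 0 ≤ x ≤ a (j ≠ l): ∫sin²(jπx/a) dx = a/2, ∫sin(jπx/a)·sin(lπx/a) dx = 0; diagonal moments ∫x·sin²(jπx/a) dx = a²/4, ∫x²·sin²(jπx/a) dx = a³·(1/6 − 1/(4j²π²)); cross terms ∫x·sin(jπx/a)·sin(lπx/a) dx = 0 for j + l even and −4jla²/(π²(j² − l²)²) for j + l odd, ∫x²·sin(jπx/a)·sin(lπx/a) dx = (−1)^(j+l)·4jla³/(π²(j² − l²)²); higher powers the same way via product-to-sum and parts.
Normalization: ∫|Ψ|² dx = 3.7053.
⟨x⟩ = 1.1768 and ⟨x²⟩ = 1.6078.
(Δx)² = 1.6078 − (1.1768)² = 0.22293.

0.223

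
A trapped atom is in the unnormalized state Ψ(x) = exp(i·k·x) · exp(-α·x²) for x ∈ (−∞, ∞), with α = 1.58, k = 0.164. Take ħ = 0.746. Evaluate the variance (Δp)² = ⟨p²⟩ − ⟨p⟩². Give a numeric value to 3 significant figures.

0.879

Compute ⟨p⟩ and ⟨p²⟩ separately; (Δp)² = ⟨p²⟩ − ⟨p⟩².
Gaussian moments: ∫x^(2j)·e^(−2αx²) dx = (2j−1)!!/(4α)^j · √(π/(2α)), odd powers integrate to 0; here √(π/(2α)) = 0.99708. Derivatives: Ψ′ = (ik − 2αx)·Ψ, Ψ″ = ((ik − 2αx)² − 2α)·Ψ; the odd-in-x pieces drop out.
Normalization: ∫|Ψ|² dx = 0.99708.
⟨p⟩ = 0.12234 and ⟨p²⟩ = 0.89426.
(Δp)² = 0.89426 − (0.12234)² = 0.87930.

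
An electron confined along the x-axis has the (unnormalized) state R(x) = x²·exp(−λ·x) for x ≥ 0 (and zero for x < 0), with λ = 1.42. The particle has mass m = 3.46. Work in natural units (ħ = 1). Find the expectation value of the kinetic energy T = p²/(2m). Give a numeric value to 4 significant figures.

T = −(ħ²/2m) d²/dx², so ⟨T⟩ = −(ħ²/2m) ∫ R*·R'' dx / ∫|R|² dx; with m = 3.46.
Differentiate x²·exp(−λ·x) with the product rule; every integrand then reduces to terms xʲ·e^(−2λx) on [0, ∞), with ∫₀^∞ xʲ·e^(−2λx) dx = j!/(2λ)^(j+1).
State is unnormalized: ∫|R|² dx = 0.12990, and ∫R*·(−ħ²/2m · R'') dx = 0.012617, so ⟨T⟩ = 0.012617 / 0.12990.
⟨T⟩ = 0.097129.

0.09713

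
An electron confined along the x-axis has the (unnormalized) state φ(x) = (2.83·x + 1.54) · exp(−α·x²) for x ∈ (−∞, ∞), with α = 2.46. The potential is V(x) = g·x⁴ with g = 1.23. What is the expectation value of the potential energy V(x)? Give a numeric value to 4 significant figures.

0.07706

⟨V⟩ = ∫ V(x)·|φ|² dx / ∫|φ|² dx.
Expand each integrand as polynomial × e^(−2αx²) and use ∫x^(2j)·e^(−2αx²) dx = (2j−1)!!/(4α)^j · √(π/(2α)), odd powers → 0; here √(π/(2α)) = 0.79908.
State is unnormalized: ∫|φ|² dx = 2.5455, and ∫φ*·V(x)·φ dx = 0.19615, so ⟨V⟩ = 0.19615 / 2.5455.
⟨V⟩ = 0.077059.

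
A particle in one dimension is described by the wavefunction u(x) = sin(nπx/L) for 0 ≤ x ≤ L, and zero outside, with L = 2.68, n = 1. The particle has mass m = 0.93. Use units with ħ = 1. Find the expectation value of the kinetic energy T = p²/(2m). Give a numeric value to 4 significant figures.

0.7388

T = −(ħ²/2m) d²/dx², so ⟨T⟩ = −(ħ²/2m) ∫ u*·u'' dx / ∫|u|² dx; with m = 0.93.
d/dx sin(nπx/L) = (nπ/L)·cos(nπx/L) and d²/dx² sin(nπx/L) = −(nπ/L)²·sin(nπx/L); on 0 ≤ x ≤ L, ∫sin²(nπx/L) dx = L/2 and ∫sin(nπx/L)·cos(nπx/L) dx = 0.
State is unnormalized: ∫|u|² dx = 1.3400, and ∫u*·(−ħ²/2m · u'') dx = 0.98997, so ⟨T⟩ = 0.98997 / 1.3400.
⟨T⟩ = 0.73878.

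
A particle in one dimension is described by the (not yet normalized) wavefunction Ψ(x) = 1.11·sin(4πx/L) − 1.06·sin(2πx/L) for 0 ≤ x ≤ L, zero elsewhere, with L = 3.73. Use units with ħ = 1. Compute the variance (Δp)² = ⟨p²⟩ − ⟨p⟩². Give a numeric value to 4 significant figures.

Compute ⟨p⟩ and ⟨p²⟩ separately; (Δp)² = ⟨p²⟩ − ⟨p⟩².
d²/dx² sin(jπx/L) = −(jπ/L)²·sin(jπx/L); on 0 ≤ x ≤ L, ∫sin²(jπx/L) dx = L/2 and ∫sin(jπx/L)·sin(lπx/L) dx = 0 for j ≠ l, so only diagonal terms survive in ∫|Ψ|² and ∫Ψ·Ψ″; ∫Ψ·Ψ′ dx = [Ψ²/2] between the walls = 0.
Normalization: ∫|Ψ|² dx = 4.3934.
⟨p⟩ = 0.0000 and ⟨p²⟩ = 7.2899.
(Δp)² = 7.2899 − (0.0000)² = 7.2899.

7.290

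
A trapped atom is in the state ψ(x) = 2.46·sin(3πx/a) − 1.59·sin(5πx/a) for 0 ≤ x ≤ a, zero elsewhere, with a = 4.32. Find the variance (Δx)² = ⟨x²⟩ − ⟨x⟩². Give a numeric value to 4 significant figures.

0.6618

Compute ⟨x⟩ and ⟨x²⟩ separately, then (Δx)² = ⟨x²⟩ − ⟨x⟩².
On 0 ≤ x ≤ a (j ≠ l): ∫sin²(jπx/a) dx = a/2, ∫sin(jπx/a)·sin(lπx/a) dx = 0; diagonal moments ∫x·sin²(jπx/a) dx = a²/4, ∫x²·sin²(jπx/a) dx = a³·(1/6 − 1/(4j²π²)); cross terms ∫x·sin(jπx/a)·sin(lπx/a) dx = 0 for j + l even and −4jla²/(π²(j² − l²)²) for j + l odd, ∫x²·sin(jπx/a)·sin(lπx/a) dx = (−1)^(j+l)·4jla³/(π²(j² − l²)²); higher powers the same way via product-to-sum and parts.
Normalization: ∫|ψ|² dx = 18.532.
⟨x⟩ = 2.1600 and ⟨x²⟩ = 5.3274.
(Δx)² = 5.3274 − (2.1600)² = 0.66180.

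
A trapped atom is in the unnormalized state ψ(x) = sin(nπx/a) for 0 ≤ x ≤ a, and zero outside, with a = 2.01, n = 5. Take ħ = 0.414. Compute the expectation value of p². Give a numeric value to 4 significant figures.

10.47

p² ψ = −ħ² d²ψ/dx²; ⟨p²⟩ = −ħ² ∫ ψ*·ψ'' dx / ∫|ψ|² dx.
d/dx sin(nπx/a) = (nπ/a)·cos(nπx/a) and d²/dx² sin(nπx/a) = −(nπ/a)²·sin(nπx/a); on 0 ≤ x ≤ a, ∫sin²(nπx/a) dx = a/2 and ∫sin(nπx/a)·cos(nπx/a) dx = 0.
State is unnormalized: ∫|ψ|² dx = 1.0050, and ∫ψ*·(−ħ² ψ'') dx = 10.520, so ⟨p²⟩ = 10.520 / 1.0050.
⟨p²⟩ = 10.468.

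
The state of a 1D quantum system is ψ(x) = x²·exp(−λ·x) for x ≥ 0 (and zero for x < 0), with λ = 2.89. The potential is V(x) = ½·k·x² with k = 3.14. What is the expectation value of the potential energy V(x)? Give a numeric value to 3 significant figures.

1.41

⟨V⟩ = ∫ V(x)·|ψ|² dx / ∫|ψ|² dx.
Every integrand reduces to terms xʲ·e^(−2λx) on [0, ∞); use ∫₀^∞ xʲ·e^(−2λx) dx = j!/(2λ)^(j+1).
State is unnormalized: ∫|ψ|² dx = 0.0037202, and ∫ψ*·V(x)·ψ dx = 0.0052449, so ⟨V⟩ = 0.0052449 / 0.0037202.
⟨V⟩ = 1.4098.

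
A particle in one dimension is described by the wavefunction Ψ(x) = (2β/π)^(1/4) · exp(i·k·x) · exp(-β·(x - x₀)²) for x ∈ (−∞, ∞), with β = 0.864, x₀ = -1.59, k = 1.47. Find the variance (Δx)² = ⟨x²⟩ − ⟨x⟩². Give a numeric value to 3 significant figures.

Compute ⟨x⟩ and ⟨x²⟩ separately, then (Δx)² = ⟨x²⟩ − ⟨x⟩².
Gaussian moments (u = x − x₀): ∫u^(2j)·e^(−2βu²) du = (2j−1)!!/(4β)^j · √(π/(2β)), odd powers integrate to 0; here √(π/(2β)) = 1.3484.
⟨x⟩ = -1.5900 and ⟨x²⟩ = 2.8175.
(Δx)² = 2.8175 − (-1.5900)² = 0.28935.

0.289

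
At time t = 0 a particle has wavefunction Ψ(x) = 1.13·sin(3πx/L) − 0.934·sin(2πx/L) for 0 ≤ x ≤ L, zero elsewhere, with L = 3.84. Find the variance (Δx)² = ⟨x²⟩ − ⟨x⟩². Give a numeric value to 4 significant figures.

Compute ⟨x⟩ and ⟨x²⟩ separately, then (Δx)² = ⟨x²⟩ − ⟨x⟩².
On 0 ≤ x ≤ L (j ≠ l): ∫sin²(jπx/L) dx = L/2, ∫sin(jπx/L)·sin(lπx/L) dx = 0; diagonal moments ∫x·sin²(jπx/L) dx = L²/4, ∫x²·sin²(jπx/L) dx = L³·(1/6 − 1/(4j²π²)); cross terms ∫x·sin(jπx/L)·sin(lπx/L) dx = 0 for j + l even and −4jlL²/(π²(j² − l²)²) for j + l odd, ∫x²·sin(jπx/L)·sin(lπx/L) dx = (−1)^(j+l)·4jlL³/(π²(j² − l²)²); higher powers the same way via product-to-sum and parts.
Normalization: ∫|Ψ|² dx = 4.1266.
⟨x⟩ = 2.6537 and ⟨x²⟩ = 7.6074.
(Δx)² = 7.6074 − (2.6537)² = 0.56542.

0.5654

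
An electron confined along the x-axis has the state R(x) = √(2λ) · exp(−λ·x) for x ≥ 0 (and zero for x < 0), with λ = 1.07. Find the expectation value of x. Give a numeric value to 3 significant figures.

0.467

⟨x⟩ = ∫ x·|R|² dx (integrals over the domain).
Every integrand reduces to terms xʲ·e^(−2λx) on [0, ∞); use ∫₀^∞ xʲ·e^(−2λx) dx = j!/(2λ)^(j+1).
⟨x⟩ = 0.46729.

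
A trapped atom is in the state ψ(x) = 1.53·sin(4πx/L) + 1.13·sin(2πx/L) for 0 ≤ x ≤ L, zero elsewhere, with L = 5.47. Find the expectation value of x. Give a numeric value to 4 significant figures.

2.735

⟨x⟩ = ∫ x·|ψ|² dx / ∫|ψ|² dx (integrals over the domain).
On 0 ≤ x ≤ L (j ≠ l): ∫sin²(jπx/L) dx = L/2, ∫sin(jπx/L)·sin(lπx/L) dx = 0; diagonal moments ∫x·sin²(jπx/L) dx = L²/4, ∫x²·sin²(jπx/L) dx = L³·(1/6 − 1/(4j²π²)); cross terms ∫x·sin(jπx/L)·sin(lπx/L) dx = 0 for j + l even and −4jlL²/(π²(j² − l²)²) for j + l odd, ∫x²·sin(jπx/L)·sin(lπx/L) dx = (−1)^(j+l)·4jlL³/(π²(j² − l²)²); higher powers the same way via product-to-sum and parts.
State is unnormalized: ∫|ψ|² dx = 9.8947, and ∫ψ*·x·ψ dx = 27.062, so ⟨x⟩ = 27.062 / 9.8947.
⟨x⟩ = 2.7350.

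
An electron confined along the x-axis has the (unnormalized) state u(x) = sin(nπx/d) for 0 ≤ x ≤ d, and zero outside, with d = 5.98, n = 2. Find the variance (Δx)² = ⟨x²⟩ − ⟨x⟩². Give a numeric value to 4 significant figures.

Compute ⟨x⟩ and ⟨x²⟩ separately, then (Δx)² = ⟨x²⟩ − ⟨x⟩².
With sin²θ = (1 − cos2θ)/2 on 0 ≤ x ≤ d: ∫sin²(nπx/d) dx = d/2, ∫x·sin²(nπx/d) dx = d²/4, ∫x²·sin²(nπx/d) dx = d³·(1/6 − 1/(4n²π²)); higher powers xᵏ the same way, integrating xᵏ·cos(2nπx/d) by parts.
Normalization: ∫|u|² dx = 2.9900.
⟨x⟩ = 2.9900 and ⟨x²⟩ = 11.467.
(Δx)² = 11.467 − (2.9900)² = 2.5271.

2.527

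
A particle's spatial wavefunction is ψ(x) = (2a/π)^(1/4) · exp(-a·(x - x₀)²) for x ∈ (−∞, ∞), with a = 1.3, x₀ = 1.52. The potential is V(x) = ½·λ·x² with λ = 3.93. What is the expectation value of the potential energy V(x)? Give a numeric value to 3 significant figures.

4.92

⟨V⟩ = ∫ V(x)·|ψ|² dx.
Gaussian moments (u = x − x₀): ∫u^(2j)·e^(−2au²) du = (2j−1)!!/(4a)^j · √(π/(2a)), odd powers integrate to 0; here √(π/(2a)) = 1.0992.
⟨V⟩ = 4.9178.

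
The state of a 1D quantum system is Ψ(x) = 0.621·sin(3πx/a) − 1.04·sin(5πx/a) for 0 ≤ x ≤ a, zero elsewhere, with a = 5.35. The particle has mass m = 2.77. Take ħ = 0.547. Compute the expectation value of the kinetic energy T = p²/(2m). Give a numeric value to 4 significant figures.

T = −(ħ²/2m) d²/dx², so ⟨T⟩ = −(ħ²/2m) ∫ Ψ*·Ψ'' dx / ∫|Ψ|² dx; with m = 2.77.
d²/dx² sin(jπx/a) = −(jπ/a)²·sin(jπx/a); on 0 ≤ x ≤ a, ∫sin²(jπx/a) dx = a/2 and ∫sin(jπx/a)·sin(lπx/a) dx = 0 for j ≠ l, so only diagonal terms survive in ∫|Ψ|² and ∫Ψ·Ψ″; ∫Ψ·Ψ′ dx = [Ψ²/2] between the walls = 0.
State is unnormalized: ∫|Ψ|² dx = 3.9249, and ∫Ψ*·(−ħ²/2m · Ψ'') dx = 1.5200, so ⟨T⟩ = 1.5200 / 3.9249.
⟨T⟩ = 0.38727.

0.3873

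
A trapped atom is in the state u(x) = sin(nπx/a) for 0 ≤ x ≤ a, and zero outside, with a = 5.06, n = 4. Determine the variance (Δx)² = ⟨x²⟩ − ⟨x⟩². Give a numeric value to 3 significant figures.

Compute ⟨x⟩ and ⟨x²⟩ separately, then (Δx)² = ⟨x²⟩ − ⟨x⟩².
With sin²θ = (1 − cos2θ)/2 on 0 ≤ x ≤ a: ∫sin²(nπx/a) dx = a/2, ∫x·sin²(nπx/a) dx = a²/4, ∫x²·sin²(nπx/a) dx = a³·(1/6 − 1/(4n²π²)); higher powers xᵏ the same way, integrating xᵏ·cos(2nπx/a) by parts.
Normalization: ∫|u|² dx = 2.5300.
⟨x⟩ = 2.5300 and ⟨x²⟩ = 8.4535.
(Δx)² = 8.4535 − (2.5300)² = 2.0526.

2.05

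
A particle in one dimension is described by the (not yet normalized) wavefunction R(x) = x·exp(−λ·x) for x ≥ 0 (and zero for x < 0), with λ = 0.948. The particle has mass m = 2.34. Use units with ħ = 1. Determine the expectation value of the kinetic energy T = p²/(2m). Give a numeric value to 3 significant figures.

T = −(ħ²/2m) d²/dx², so ⟨T⟩ = −(ħ²/2m) ∫ R*·R'' dx / ∫|R|² dx; with m = 2.34.
Differentiate x·exp(−λ·x) with the product rule; every integrand then reduces to terms xʲ·e^(−2λx) on [0, ∞), with ∫₀^∞ xʲ·e^(−2λx) dx = j!/(2λ)^(j+1).
State is unnormalized: ∫|R|² dx = 0.29344, and ∫R*·(−ħ²/2m · R'') dx = 0.056349, so ⟨T⟩ = 0.056349 / 0.29344.
⟨T⟩ = 0.19203.

0.192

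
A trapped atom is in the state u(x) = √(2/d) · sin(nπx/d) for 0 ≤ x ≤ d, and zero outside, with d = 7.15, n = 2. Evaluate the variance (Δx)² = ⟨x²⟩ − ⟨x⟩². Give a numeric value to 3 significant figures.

3.61

Compute ⟨x⟩ and ⟨x²⟩ separately, then (Δx)² = ⟨x²⟩ − ⟨x⟩².
With sin²θ = (1 − cos2θ)/2 on 0 ≤ x ≤ d: ∫sin²(nπx/d) dx = d/2, ∫x·sin²(nπx/d) dx = d²/4, ∫x²·sin²(nπx/d) dx = d³·(1/6 − 1/(4n²π²)); higher powers xᵏ the same way, integrating xᵏ·cos(2nπx/d) by parts.
⟨x⟩ = 3.5750 and ⟨x²⟩ = 16.393.
(Δx)² = 16.393 − (3.5750)² = 3.6127.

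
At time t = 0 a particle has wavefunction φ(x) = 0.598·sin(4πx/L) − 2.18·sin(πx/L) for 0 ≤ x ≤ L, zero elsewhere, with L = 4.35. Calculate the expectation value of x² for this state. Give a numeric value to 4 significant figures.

5.551

⟨x²⟩ = ∫ x²·|φ|² dx / ∫|φ|² dx (integrals over the domain).
On 0 ≤ x ≤ L (j ≠ l): ∫sin²(jπx/L) dx = L/2, ∫sin(jπx/L)·sin(lπx/L) dx = 0; diagonal moments ∫x·sin²(jπx/L) dx = L²/4, ∫x²·sin²(jπx/L) dx = L³·(1/6 − 1/(4j²π²)); cross terms ∫x·sin(jπx/L)·sin(lπx/L) dx = 0 for j + l even and −4jlL²/(π²(j² − l²)²) for j + l odd, ∫x²·sin(jπx/L)·sin(lπx/L) dx = (−1)^(j+l)·4jlL³/(π²(j² − l²)²); higher powers the same way via product-to-sum and parts.
State is unnormalized: ∫|φ|² dx = 11.114, and ∫φ*·x²·φ dx = 61.694, so ⟨x²⟩ = 61.694 / 11.114.
⟨x²⟩ = 5.5509.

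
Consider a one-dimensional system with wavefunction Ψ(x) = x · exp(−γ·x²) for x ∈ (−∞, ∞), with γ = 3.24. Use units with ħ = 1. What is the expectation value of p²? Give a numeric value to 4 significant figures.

9.720

p² Ψ = −ħ² d²Ψ/dx²; ⟨p²⟩ = −ħ² ∫ Ψ*·Ψ'' dx / ∫|Ψ|² dx.
Expand each integrand as polynomial × e^(−2γx²) and use ∫x^(2j)·e^(−2γx²) dx = (2j−1)!!/(4γ)^j · √(π/(2γ)), odd powers → 0; here √(π/(2γ)) = 0.69629. Differentiate with the product rule, d/dx e^(−γx²) = −2γx·e^(−γx²).
State is unnormalized: ∫|Ψ|² dx = 0.053726, and ∫Ψ*·(−ħ² Ψ'') dx = 0.52221, so ⟨p²⟩ = 0.52221 / 0.053726.
⟨p²⟩ = 9.7200.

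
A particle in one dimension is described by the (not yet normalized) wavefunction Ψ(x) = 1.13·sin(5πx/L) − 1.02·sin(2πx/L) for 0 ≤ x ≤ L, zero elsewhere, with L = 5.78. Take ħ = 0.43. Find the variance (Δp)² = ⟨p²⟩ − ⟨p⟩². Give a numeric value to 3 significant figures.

Compute ⟨p⟩ and ⟨p²⟩ separately; (Δp)² = ⟨p²⟩ − ⟨p⟩².
d²/dx² sin(jπx/L) = −(jπ/L)²·sin(jπx/L); on 0 ≤ x ≤ L, ∫sin²(jπx/L) dx = L/2 and ∫sin(jπx/L)·sin(lπx/L) dx = 0 for j ≠ l, so only diagonal terms survive in ∫|Ψ|² and ∫Ψ·Ψ″; ∫Ψ·Ψ′ dx = [Ψ²/2] between the walls = 0.
Normalization: ∫|Ψ|² dx = 6.6970.
⟨p⟩ = 0.0000 and ⟨p²⟩ = 0.85058.
(Δp)² = 0.85058 − (0.0000)² = 0.85058.

0.851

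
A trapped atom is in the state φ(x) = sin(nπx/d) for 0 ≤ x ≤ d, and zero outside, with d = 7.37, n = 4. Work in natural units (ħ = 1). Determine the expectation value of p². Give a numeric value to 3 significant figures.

2.91

p² φ = −ħ² d²φ/dx²; ⟨p²⟩ = −ħ² ∫ φ*·φ'' dx / ∫|φ|² dx.
d/dx sin(nπx/d) = (nπ/d)·cos(nπx/d) and d²/dx² sin(nπx/d) = −(nπ/d)²·sin(nπx/d); on 0 ≤ x ≤ d, ∫sin²(nπx/d) dx = d/2 and ∫sin(nπx/d)·cos(nπx/d) dx = 0.
State is unnormalized: ∫|φ|² dx = 3.6850, and ∫φ*·(−ħ² φ'') dx = 10.713, so ⟨p²⟩ = 10.713 / 3.6850.
⟨p²⟩ = 2.9073.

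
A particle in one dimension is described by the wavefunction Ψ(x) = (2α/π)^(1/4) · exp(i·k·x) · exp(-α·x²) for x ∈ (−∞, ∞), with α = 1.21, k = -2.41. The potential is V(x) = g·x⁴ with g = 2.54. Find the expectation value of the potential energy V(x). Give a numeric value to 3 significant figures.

0.325

⟨V⟩ = ∫ V(x)·|Ψ|² dx.
Gaussian moments: ∫x^(2j)·e^(−2αx²) dx = (2j−1)!!/(4α)^j · √(π/(2α)), odd powers integrate to 0; here √(π/(2α)) = 1.1394.
⟨V⟩ = 0.32529.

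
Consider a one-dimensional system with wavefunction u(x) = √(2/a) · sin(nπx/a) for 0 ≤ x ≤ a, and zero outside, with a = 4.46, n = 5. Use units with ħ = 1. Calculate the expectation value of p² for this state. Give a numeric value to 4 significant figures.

p² u = −ħ² d²u/dx²; ⟨p²⟩ = −ħ² ∫ u*·u'' dx.
d/dx sin(nπx/a) = (nπ/a)·cos(nπx/a) and d²/dx² sin(nπx/a) = −(nπ/a)²·sin(nπx/a); on 0 ≤ x ≤ a, ∫sin²(nπx/a) dx = a/2 and ∫sin(nπx/a)·cos(nπx/a) dx = 0.
⟨p²⟩ = 12.404.

12.40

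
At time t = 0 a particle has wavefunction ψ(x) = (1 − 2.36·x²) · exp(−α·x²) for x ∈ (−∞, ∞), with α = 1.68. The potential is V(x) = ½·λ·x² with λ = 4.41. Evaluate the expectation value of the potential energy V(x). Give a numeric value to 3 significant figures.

⟨V⟩ = ∫ V(x)·|ψ|² dx / ∫|ψ|² dx.
Expand each integrand as polynomial × e^(−2αx²) and use ∫x^(2j)·e^(−2αx²) dx = (2j−1)!!/(4α)^j · √(π/(2α)), odd powers → 0; here √(π/(2α)) = 0.96695.
State is unnormalized: ∫|ψ|² dx = 0.64556, and ∫ψ*·V(x)·ψ dx = 0.23570, so ⟨V⟩ = 0.23570 / 0.64556.
⟨V⟩ = 0.36511.

0.365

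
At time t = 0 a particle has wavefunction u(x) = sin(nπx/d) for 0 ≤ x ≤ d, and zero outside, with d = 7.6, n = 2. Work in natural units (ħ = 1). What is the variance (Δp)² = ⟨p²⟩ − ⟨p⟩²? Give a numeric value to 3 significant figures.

Compute ⟨p⟩ and ⟨p²⟩ separately; (Δp)² = ⟨p²⟩ − ⟨p⟩².
d/dx sin(nπx/d) = (nπ/d)·cos(nπx/d) and d²/dx² sin(nπx/d) = −(nπ/d)²·sin(nπx/d); on 0 ≤ x ≤ d, ∫sin²(nπx/d) dx = d/2 and ∫sin(nπx/d)·cos(nπx/d) dx = 0.
Normalization: ∫|u|² dx = 3.8000.
⟨p⟩ = 0.0000 and ⟨p²⟩ = 0.68349.
(Δp)² = 0.68349 − (0.0000)² = 0.68349.

0.683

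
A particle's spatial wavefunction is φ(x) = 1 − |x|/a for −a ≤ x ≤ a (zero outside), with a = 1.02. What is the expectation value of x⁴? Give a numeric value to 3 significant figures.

0.0309

⟨x⁴⟩ = ∫ x⁴·|φ|² dx / ∫|φ|² dx (integrals over the domain).
φ is even, so ∫ over [−a, a] = 2∫₀ᵃ with φ = 1 − x/a there: ∫₀ᵃ (1 − x/a)² dx = a/3, ∫₀ᵃ x²(1 − x/a)² dx = a³/30, ∫₀ᵃ x⁴(1 − x/a)² dx = a⁵/105.
State is unnormalized: ∫|φ|² dx = 0.68000, and ∫φ*·x⁴·φ dx = 0.021030, so ⟨x⁴⟩ = 0.021030 / 0.68000.
⟨x⁴⟩ = 0.030927.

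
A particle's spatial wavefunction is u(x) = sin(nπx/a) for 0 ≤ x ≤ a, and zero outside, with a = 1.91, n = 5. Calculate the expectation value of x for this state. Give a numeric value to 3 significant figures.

⟨x⟩ = ∫ x·|u|² dx / ∫|u|² dx (integrals over the domain).
With sin²θ = (1 − cos2θ)/2 on 0 ≤ x ≤ a: ∫sin²(nπx/a) dx = a/2, ∫x·sin²(nπx/a) dx = a²/4, ∫x²·sin²(nπx/a) dx = a³·(1/6 − 1/(4n²π²)); higher powers xᵏ the same way, integrating xᵏ·cos(2nπx/a) by parts.
State is unnormalized: ∫|u|² dx = 0.95500, and ∫u*·x·u dx = 0.91203, so ⟨x⟩ = 0.91203 / 0.95500.
⟨x⟩ = 0.95500.

0.955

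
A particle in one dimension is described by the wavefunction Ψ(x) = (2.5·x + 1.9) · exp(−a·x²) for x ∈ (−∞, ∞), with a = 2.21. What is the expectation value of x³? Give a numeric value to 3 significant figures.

⟨x³⟩ = ∫ x³·|Ψ|² dx / ∫|Ψ|² dx (integrals over the domain).
Expand each integrand as polynomial × e^(−2ax²) and use ∫x^(2j)·e^(−2ax²) dx = (2j−1)!!/(4a)^j · √(π/(2a)), odd powers → 0; here √(π/(2a)) = 0.84307.
State is unnormalized: ∫|Ψ|² dx = 3.6395, and ∫Ψ*·x³·Ψ dx = 0.30747, so ⟨x³⟩ = 0.30747 / 3.6395.
⟨x³⟩ = 0.084481.

0.0845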